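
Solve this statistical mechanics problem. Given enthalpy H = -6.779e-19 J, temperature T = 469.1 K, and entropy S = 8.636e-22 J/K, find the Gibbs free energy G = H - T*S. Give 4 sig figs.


Step 1: T*S = 469.1 * 8.636e-22 = 4.051e-19 J
Step 2: G = H - T*S = -6.779e-19 - 4.051e-19
Step 3: G = -1.083e-18 J

-1.083e-18


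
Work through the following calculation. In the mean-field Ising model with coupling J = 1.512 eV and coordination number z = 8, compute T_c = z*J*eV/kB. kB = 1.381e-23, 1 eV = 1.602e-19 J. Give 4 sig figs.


Step 1: z*J = 8*1.512 = 12.1 eV
Step 2: Convert to Joules: 12.1*1.602e-19 = 1.938e-18 J
Step 3: T_c = 1.938e-18 / 1.381e-23 = 1.403e+05 K

1.403e+05


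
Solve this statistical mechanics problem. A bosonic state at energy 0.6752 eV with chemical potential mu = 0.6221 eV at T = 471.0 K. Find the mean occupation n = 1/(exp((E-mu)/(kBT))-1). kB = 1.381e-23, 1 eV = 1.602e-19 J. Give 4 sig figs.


Step 1: (E - mu) = 0.0531 eV
Step 2: x = (E-mu)*eV/(kB*T) = 0.0531*1.602e-19/(1.381e-23*471.0) = 1.308
Step 3: exp(x) = 3.698
Step 4: n = 1/(exp(x)-1) = 0.3706

0.3706


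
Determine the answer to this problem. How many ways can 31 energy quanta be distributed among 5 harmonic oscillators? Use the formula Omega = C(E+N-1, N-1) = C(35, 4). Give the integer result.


Step 1: Use binomial coefficient C(35, 4)
Step 2: Numerator = 35! / 31!
Step 3: Denominator = 4!
Step 4: Omega = 52360

52360


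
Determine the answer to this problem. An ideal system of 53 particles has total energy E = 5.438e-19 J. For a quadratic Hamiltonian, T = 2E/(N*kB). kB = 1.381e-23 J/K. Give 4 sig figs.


Step 1: Numerator = 2*E = 2*5.438e-19 = 1.088e-18 J
Step 2: Denominator = N*kB = 53*1.381e-23 = 7.319e-22
Step 3: T = 1.088e-18 / 7.319e-22 = 1486 K

1486


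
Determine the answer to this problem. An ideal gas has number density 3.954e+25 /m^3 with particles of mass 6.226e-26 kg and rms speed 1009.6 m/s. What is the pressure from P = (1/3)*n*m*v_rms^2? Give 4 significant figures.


Step 1: v_rms^2 = 1009.6^2 = 1.019e+06
Step 2: n*m = 3.954e+25*6.226e-26 = 2.462
Step 3: P = (1/3)*2.462*1.019e+06 = 8.364e+05 Pa

8.364e+05


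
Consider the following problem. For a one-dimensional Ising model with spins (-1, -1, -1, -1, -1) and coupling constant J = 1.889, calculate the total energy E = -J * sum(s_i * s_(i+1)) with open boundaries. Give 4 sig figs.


Step 1: Nearest-neighbor products: 1, 1, 1, 1
Step 2: Sum of products = 4
Step 3: E = -1.889 * 4 = -7.556

-7.556


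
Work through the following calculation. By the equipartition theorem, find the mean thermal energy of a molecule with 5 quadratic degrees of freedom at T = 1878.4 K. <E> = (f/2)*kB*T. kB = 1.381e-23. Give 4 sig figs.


Step 1: f/2 = 5/2 = 2.5
Step 2: kB*T = 1.381e-23 * 1878.4 = 2.594e-20
Step 3: <E> = 2.5 * 2.594e-20 = 6.485e-20 J

6.485e-20


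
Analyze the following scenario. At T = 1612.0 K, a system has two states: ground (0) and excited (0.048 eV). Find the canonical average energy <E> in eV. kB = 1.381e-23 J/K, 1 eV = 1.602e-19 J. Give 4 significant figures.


Step 1: beta*E = 0.048*1.602e-19/(1.381e-23*1612.0) = 0.3454
Step 2: exp(-beta*E) = 0.7079
Step 3: <E> = 0.048*0.7079/(1+0.7079) = 0.0199 eV

0.0199


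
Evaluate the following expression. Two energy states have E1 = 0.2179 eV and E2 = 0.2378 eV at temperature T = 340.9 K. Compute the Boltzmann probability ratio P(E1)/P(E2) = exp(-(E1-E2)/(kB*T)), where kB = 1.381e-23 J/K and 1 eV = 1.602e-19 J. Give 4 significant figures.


Step 1: Compute energy difference dE = E1 - E2 = 0.2179 - 0.2378 = -0.0199 eV
Step 2: Convert to Joules: dE_J = -0.0199 * 1.602e-19 = -3.188e-21 J
Step 3: Compute exponent = -dE_J / (kB * T) = -(-3.188e-21) / (1.381e-23 * 340.9) = 0.6772
Step 4: P(E1)/P(E2) = exp(0.6772) = 1.968

1.968


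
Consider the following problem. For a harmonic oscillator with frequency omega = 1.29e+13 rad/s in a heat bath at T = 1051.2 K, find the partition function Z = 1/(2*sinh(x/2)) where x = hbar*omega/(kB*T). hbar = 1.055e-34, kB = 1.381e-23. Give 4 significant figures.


Step 1: Compute x = hbar*omega/(kB*T) = 1.055e-34*1.29e+13/(1.381e-23*1051.2) = 0.09375
Step 2: x/2 = 0.04687
Step 3: sinh(x/2) = 0.04689
Step 4: Z = 1/(2*0.04689) = 10.66

10.66


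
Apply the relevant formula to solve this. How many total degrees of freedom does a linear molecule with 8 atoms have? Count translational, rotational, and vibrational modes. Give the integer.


Step 1: Translational DOF = 3
Step 2: Rotational DOF (linear) = 2
Step 3: Vibrational DOF = 3*8 - 5 = 19
Step 4: Total = 3 + 2 + 19 = 24

24


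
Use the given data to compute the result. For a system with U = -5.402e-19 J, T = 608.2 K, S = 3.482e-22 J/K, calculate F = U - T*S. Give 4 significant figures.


Step 1: T*S = 608.2 * 3.482e-22 = 2.118e-19 J
Step 2: F = U - T*S = -5.402e-19 - 2.118e-19
Step 3: F = -7.52e-19 J

-7.52e-19


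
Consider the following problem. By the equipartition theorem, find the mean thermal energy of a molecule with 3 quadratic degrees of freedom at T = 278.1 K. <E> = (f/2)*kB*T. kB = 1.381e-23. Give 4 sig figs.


Step 1: f/2 = 3/2 = 1.5
Step 2: kB*T = 1.381e-23 * 278.1 = 3.841e-21
Step 3: <E> = 1.5 * 3.841e-21 = 5.761e-21 J

5.761e-21


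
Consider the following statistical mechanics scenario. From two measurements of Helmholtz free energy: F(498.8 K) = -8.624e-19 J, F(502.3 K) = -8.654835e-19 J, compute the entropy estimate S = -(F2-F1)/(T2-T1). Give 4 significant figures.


Step 1: dF = F2 - F1 = -8.654835e-19 - (-8.624e-19) = -3.0835e-21 J
Step 2: dT = T2 - T1 = 502.3 - 498.8 = 3.5 K
Step 3: S = -dF/dT = -(-3.0835e-21)/3.5 = 8.81e-22 J/K

8.81e-22


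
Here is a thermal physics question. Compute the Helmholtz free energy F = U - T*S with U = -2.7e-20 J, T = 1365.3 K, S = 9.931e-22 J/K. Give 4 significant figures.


Step 1: T*S = 1365.3 * 9.931e-22 = 1.356e-18 J
Step 2: F = U - T*S = -2.7e-20 - 1.356e-18
Step 3: F = -1.383e-18 J

-1.383e-18


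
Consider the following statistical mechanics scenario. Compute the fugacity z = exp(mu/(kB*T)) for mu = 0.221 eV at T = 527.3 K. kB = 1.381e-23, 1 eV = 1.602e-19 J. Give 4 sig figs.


Step 1: Convert mu to Joules: 0.221*1.602e-19 = 3.54e-20 J
Step 2: kB*T = 1.381e-23*527.3 = 7.282e-21 J
Step 3: mu/(kB*T) = 4.862
Step 4: z = exp(4.862) = 129.3

129.3


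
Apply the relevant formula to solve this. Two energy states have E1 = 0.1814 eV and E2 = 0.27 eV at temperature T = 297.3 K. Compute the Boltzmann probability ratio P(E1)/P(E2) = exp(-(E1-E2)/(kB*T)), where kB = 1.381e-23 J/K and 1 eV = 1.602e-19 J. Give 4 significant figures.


Step 1: Compute energy difference dE = E1 - E2 = 0.1814 - 0.27 = -0.0886 eV
Step 2: Convert to Joules: dE_J = -0.0886 * 1.602e-19 = -1.419e-20 J
Step 3: Compute exponent = -dE_J / (kB * T) = -(-1.419e-20) / (1.381e-23 * 297.3) = 3.457
Step 4: P(E1)/P(E2) = exp(3.457) = 31.72

31.72


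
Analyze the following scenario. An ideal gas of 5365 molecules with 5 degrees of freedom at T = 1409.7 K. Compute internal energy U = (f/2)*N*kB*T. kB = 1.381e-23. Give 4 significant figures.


Step 1: f/2 = 5/2 = 2.5
Step 2: N*kB*T = 5365*1.381e-23*1409.7 = 1.044e-16
Step 3: U = 2.5 * 1.044e-16 = 2.611e-16 J

2.611e-16


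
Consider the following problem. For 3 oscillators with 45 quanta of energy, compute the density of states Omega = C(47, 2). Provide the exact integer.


Step 1: Use binomial coefficient C(47, 2)
Step 2: Numerator = 47! / 45!
Step 3: Denominator = 2!
Step 4: Omega = 1081

1081


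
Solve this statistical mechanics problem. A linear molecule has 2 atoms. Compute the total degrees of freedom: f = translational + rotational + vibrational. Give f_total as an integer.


Step 1: Translational DOF = 3
Step 2: Rotational DOF (linear) = 2
Step 3: Vibrational DOF = 3*2 - 5 = 1
Step 4: Total = 3 + 2 + 1 = 6

6


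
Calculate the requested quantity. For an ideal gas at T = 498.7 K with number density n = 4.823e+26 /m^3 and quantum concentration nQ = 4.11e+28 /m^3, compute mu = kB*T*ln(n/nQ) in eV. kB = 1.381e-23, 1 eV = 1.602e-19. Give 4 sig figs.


Step 1: n/nQ = 4.823e+26/4.11e+28 = 0.01173
Step 2: ln(n/nQ) = -4.445
Step 3: mu = kB*T*ln(n/nQ) = 6.887e-21*-4.445 = -3.061e-20 J
Step 4: Convert to eV: -3.061e-20/1.602e-19 = -0.1911 eV

-0.1911


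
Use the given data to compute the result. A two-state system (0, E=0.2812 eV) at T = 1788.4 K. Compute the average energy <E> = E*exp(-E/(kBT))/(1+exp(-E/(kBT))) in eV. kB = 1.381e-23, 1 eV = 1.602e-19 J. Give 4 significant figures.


Step 1: beta*E = 0.2812*1.602e-19/(1.381e-23*1788.4) = 1.824
Step 2: exp(-beta*E) = 0.1614
Step 3: <E> = 0.2812*0.1614/(1+0.1614) = 0.03907 eV

0.03907


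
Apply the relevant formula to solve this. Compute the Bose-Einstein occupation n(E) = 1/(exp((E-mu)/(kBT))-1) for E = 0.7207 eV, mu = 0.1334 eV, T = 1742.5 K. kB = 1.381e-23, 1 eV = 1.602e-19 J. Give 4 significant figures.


Step 1: (E - mu) = 0.5873 eV
Step 2: x = (E-mu)*eV/(kB*T) = 0.5873*1.602e-19/(1.381e-23*1742.5) = 3.91
Step 3: exp(x) = 49.89
Step 4: n = 1/(exp(x)-1) = 0.02045

0.02045


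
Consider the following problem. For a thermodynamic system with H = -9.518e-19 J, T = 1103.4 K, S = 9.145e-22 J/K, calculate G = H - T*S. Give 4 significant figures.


Step 1: T*S = 1103.4 * 9.145e-22 = 1.009e-18 J
Step 2: G = H - T*S = -9.518e-19 - 1.009e-18
Step 3: G = -1.961e-18 J

-1.961e-18


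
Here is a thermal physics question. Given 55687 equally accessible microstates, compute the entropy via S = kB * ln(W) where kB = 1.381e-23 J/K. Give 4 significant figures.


Step 1: ln(W) = ln(55687) = 10.93
Step 2: S = kB * ln(W) = 1.381e-23 * 10.93
Step 3: S = 1.509e-22 J/K

1.509e-22


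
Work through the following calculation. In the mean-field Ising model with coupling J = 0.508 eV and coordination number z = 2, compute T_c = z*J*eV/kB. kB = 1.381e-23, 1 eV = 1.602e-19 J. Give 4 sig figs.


Step 1: z*J = 2*0.508 = 1.016 eV
Step 2: Convert to Joules: 1.016*1.602e-19 = 1.628e-19 J
Step 3: T_c = 1.628e-19 / 1.381e-23 = 1.179e+04 K

1.179e+04


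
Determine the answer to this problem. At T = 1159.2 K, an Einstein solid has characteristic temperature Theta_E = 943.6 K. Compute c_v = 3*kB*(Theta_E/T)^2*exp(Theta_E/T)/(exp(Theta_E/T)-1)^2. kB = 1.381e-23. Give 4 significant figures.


Step 1: x = Theta_E/T = 943.6/1159.2 = 0.814
Step 2: x^2 = 0.6626
Step 3: exp(x) = 2.257
Step 4: c_v = 3*1.381e-23*0.6626*2.257/(2.257-1)^2 = 3.922e-23

3.922e-23


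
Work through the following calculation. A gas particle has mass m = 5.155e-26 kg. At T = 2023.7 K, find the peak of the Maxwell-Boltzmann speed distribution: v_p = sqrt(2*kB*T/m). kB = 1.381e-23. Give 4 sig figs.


Step 1: Numerator = 2*kB*T = 2*1.381e-23*2023.7 = 5.589e-20
Step 2: Ratio = 5.589e-20 / 5.155e-26 = 1.084e+06
Step 3: v_p = sqrt(1.084e+06) = 1041 m/s

1041


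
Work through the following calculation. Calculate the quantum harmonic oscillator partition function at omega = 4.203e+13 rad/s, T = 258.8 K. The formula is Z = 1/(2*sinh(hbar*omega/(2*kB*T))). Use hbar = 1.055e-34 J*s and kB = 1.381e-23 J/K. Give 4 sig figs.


Step 1: Compute x = hbar*omega/(kB*T) = 1.055e-34*4.203e+13/(1.381e-23*258.8) = 1.241
Step 2: x/2 = 0.6203
Step 3: sinh(x/2) = 0.6609
Step 4: Z = 1/(2*0.6609) = 0.7566

0.7566


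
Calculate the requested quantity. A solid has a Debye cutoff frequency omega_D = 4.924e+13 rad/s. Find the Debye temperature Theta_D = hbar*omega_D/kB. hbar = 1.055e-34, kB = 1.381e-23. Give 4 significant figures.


Step 1: hbar*omega_D = 1.055e-34 * 4.924e+13 = 5.195e-21 J
Step 2: Theta_D = 5.195e-21 / 1.381e-23
Step 3: Theta_D = 376.2 K

376.2


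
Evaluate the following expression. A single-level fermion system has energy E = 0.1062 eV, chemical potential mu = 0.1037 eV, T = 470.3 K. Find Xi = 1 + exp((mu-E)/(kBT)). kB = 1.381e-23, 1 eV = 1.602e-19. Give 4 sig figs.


Step 1: (mu - E) = 0.1037 - 0.1062 = -0.0025 eV
Step 2: x = (mu-E)*eV/(kB*T) = -0.0025*1.602e-19/(1.381e-23*470.3) = -0.06166
Step 3: exp(x) = 0.9402
Step 4: Xi = 1 + 0.9402 = 1.94

1.94


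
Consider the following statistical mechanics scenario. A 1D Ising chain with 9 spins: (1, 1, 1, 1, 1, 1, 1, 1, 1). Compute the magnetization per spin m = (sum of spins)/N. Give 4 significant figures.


Step 1: Count up spins (+1): 9, down spins (-1): 0
Step 2: Total magnetization M = 9 - 0 = 9
Step 3: m = M/N = 9/9 = 1

1


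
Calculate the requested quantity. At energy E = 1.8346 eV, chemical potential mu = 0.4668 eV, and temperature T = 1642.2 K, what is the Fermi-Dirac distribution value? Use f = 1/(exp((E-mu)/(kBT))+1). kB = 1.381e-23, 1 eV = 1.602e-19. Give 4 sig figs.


Step 1: (E - mu) = 1.8346 - 0.4668 = 1.368 eV
Step 2: Convert: (E-mu)*eV = 2.191e-19 J
Step 3: x = (E-mu)*eV/(kB*T) = 9.662
Step 4: f = 1/(exp(9.662)+1) = 6.366e-05

6.366e-05


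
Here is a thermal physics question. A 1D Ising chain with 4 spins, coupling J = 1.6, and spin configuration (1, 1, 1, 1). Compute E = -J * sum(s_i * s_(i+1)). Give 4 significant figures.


Step 1: Nearest-neighbor products: 1, 1, 1
Step 2: Sum of products = 3
Step 3: E = -1.6 * 3 = -4.8

-4.8


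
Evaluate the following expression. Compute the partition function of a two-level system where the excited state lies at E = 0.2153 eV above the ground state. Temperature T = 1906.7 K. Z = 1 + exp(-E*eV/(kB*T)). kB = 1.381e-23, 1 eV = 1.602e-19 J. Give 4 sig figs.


Step 1: Compute beta*E = E*eV/(kB*T) = 0.2153*1.602e-19/(1.381e-23*1906.7) = 1.31
Step 2: exp(-beta*E) = exp(-1.31) = 0.2699
Step 3: Z = 1 + 0.2699 = 1.27

1.27


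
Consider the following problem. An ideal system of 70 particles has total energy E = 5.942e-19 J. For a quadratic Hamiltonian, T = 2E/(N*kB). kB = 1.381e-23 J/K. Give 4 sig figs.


Step 1: Numerator = 2*E = 2*5.942e-19 = 1.188e-18 J
Step 2: Denominator = N*kB = 70*1.381e-23 = 9.667e-22
Step 3: T = 1.188e-18 / 9.667e-22 = 1229 K

1229


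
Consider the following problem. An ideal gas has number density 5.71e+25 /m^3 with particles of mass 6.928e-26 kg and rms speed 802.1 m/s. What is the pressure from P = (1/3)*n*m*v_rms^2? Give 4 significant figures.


Step 1: v_rms^2 = 802.1^2 = 6.434e+05
Step 2: n*m = 5.71e+25*6.928e-26 = 3.956
Step 3: P = (1/3)*3.956*6.434e+05 = 8.484e+05 Pa

8.484e+05


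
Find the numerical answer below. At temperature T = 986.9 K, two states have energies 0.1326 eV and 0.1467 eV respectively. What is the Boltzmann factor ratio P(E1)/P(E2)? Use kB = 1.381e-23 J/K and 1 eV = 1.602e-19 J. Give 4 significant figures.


Step 1: Compute energy difference dE = E1 - E2 = 0.1326 - 0.1467 = -0.0141 eV
Step 2: Convert to Joules: dE_J = -0.0141 * 1.602e-19 = -2.259e-21 J
Step 3: Compute exponent = -dE_J / (kB * T) = -(-2.259e-21) / (1.381e-23 * 986.9) = 0.1657
Step 4: P(E1)/P(E2) = exp(0.1657) = 1.18

1.18


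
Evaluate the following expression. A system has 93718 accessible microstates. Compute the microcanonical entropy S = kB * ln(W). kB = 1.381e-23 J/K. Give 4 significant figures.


Step 1: ln(W) = ln(93718) = 11.45
Step 2: S = kB * ln(W) = 1.381e-23 * 11.45
Step 3: S = 1.581e-22 J/K

1.581e-22


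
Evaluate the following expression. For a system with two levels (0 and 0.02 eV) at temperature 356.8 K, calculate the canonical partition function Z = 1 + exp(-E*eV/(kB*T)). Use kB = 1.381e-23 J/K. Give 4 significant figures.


Step 1: Compute beta*E = E*eV/(kB*T) = 0.02*1.602e-19/(1.381e-23*356.8) = 0.6502
Step 2: exp(-beta*E) = exp(-0.6502) = 0.5219
Step 3: Z = 1 + 0.5219 = 1.522

1.522


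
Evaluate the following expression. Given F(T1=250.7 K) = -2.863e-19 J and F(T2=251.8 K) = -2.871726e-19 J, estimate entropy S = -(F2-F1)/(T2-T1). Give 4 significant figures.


Step 1: dF = F2 - F1 = -2.871726e-19 - (-2.863e-19) = -8.726e-22 J
Step 2: dT = T2 - T1 = 251.8 - 250.7 = 1.1 K
Step 3: S = -dF/dT = -(-8.726e-22)/1.1 = 7.933e-22 J/K

7.933e-22


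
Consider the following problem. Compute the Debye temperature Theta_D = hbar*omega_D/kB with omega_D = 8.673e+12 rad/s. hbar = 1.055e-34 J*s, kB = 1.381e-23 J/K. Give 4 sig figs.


Step 1: hbar*omega_D = 1.055e-34 * 8.673e+12 = 9.15e-22 J
Step 2: Theta_D = 9.15e-22 / 1.381e-23
Step 3: Theta_D = 66.26 K

66.26


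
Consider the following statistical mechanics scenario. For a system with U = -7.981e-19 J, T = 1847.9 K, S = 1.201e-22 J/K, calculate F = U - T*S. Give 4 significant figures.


Step 1: T*S = 1847.9 * 1.201e-22 = 2.219e-19 J
Step 2: F = U - T*S = -7.981e-19 - 2.219e-19
Step 3: F = -1.02e-18 J

-1.02e-18


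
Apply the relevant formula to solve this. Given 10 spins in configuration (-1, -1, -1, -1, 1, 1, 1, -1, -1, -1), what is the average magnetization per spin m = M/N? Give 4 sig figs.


Step 1: Count up spins (+1): 3, down spins (-1): 7
Step 2: Total magnetization M = 3 - 7 = -4
Step 3: m = M/N = -4/10 = -0.4

-0.4


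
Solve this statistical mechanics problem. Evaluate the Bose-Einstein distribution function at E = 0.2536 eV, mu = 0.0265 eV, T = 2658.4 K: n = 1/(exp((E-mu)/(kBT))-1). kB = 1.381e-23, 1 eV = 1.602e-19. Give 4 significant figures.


Step 1: (E - mu) = 0.2271 eV
Step 2: x = (E-mu)*eV/(kB*T) = 0.2271*1.602e-19/(1.381e-23*2658.4) = 0.991
Step 3: exp(x) = 2.694
Step 4: n = 1/(exp(x)-1) = 0.5904

0.5904


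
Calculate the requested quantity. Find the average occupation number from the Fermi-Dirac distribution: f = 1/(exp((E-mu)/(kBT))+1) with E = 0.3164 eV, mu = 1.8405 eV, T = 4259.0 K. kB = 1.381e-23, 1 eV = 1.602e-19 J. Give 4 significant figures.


Step 1: (E - mu) = 0.3164 - 1.8405 = -1.524 eV
Step 2: Convert: (E-mu)*eV = -2.442e-19 J
Step 3: x = (E-mu)*eV/(kB*T) = -4.151
Step 4: f = 1/(exp(-4.151)+1) = 0.9845

0.9845


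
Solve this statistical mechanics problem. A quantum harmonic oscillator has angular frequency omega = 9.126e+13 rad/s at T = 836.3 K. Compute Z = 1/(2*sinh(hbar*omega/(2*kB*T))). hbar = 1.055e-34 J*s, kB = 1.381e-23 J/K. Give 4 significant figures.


Step 1: Compute x = hbar*omega/(kB*T) = 1.055e-34*9.126e+13/(1.381e-23*836.3) = 0.8336
Step 2: x/2 = 0.4168
Step 3: sinh(x/2) = 0.429
Step 4: Z = 1/(2*0.429) = 1.166

1.166


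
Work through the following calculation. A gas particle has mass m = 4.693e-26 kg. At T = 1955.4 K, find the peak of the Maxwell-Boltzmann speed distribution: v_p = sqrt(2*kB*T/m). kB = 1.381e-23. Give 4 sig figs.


Step 1: Numerator = 2*kB*T = 2*1.381e-23*1955.4 = 5.401e-20
Step 2: Ratio = 5.401e-20 / 4.693e-26 = 1.151e+06
Step 3: v_p = sqrt(1.151e+06) = 1073 m/s

1073


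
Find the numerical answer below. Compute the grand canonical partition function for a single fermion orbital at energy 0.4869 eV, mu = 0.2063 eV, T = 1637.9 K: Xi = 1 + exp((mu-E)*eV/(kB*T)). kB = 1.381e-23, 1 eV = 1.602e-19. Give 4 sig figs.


Step 1: (mu - E) = 0.2063 - 0.4869 = -0.2806 eV
Step 2: x = (mu-E)*eV/(kB*T) = -0.2806*1.602e-19/(1.381e-23*1637.9) = -1.987
Step 3: exp(x) = 0.1371
Step 4: Xi = 1 + 0.1371 = 1.137

1.137


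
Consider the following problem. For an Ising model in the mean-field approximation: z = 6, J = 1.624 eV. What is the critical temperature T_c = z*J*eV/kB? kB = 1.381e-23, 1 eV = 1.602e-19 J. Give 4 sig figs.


Step 1: z*J = 6*1.624 = 9.744 eV
Step 2: Convert to Joules: 9.744*1.602e-19 = 1.561e-18 J
Step 3: T_c = 1.561e-18 / 1.381e-23 = 1.13e+05 K

1.13e+05


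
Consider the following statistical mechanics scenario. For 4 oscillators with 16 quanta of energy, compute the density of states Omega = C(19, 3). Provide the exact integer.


Step 1: Use binomial coefficient C(19, 3)
Step 2: Numerator = 19! / 16!
Step 3: Denominator = 3!
Step 4: Omega = 969

969


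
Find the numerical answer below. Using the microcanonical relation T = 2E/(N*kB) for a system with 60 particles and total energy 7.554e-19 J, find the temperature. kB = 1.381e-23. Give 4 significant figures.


Step 1: Numerator = 2*E = 2*7.554e-19 = 1.511e-18 J
Step 2: Denominator = N*kB = 60*1.381e-23 = 8.286e-22
Step 3: T = 1.511e-18 / 8.286e-22 = 1823 K

1823


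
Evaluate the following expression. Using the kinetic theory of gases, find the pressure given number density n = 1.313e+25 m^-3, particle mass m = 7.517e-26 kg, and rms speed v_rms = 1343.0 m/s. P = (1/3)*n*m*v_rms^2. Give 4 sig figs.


Step 1: v_rms^2 = 1343.0^2 = 1.804e+06
Step 2: n*m = 1.313e+25*7.517e-26 = 0.987
Step 3: P = (1/3)*0.987*1.804e+06 = 5.934e+05 Pa

5.934e+05


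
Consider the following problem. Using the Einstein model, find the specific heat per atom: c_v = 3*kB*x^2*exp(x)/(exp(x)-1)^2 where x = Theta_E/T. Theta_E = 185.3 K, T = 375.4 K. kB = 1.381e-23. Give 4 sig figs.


Step 1: x = Theta_E/T = 185.3/375.4 = 0.4936
Step 2: x^2 = 0.2436
Step 3: exp(x) = 1.638
Step 4: c_v = 3*1.381e-23*0.2436*1.638/(1.638-1)^2 = 4.06e-23

4.06e-23


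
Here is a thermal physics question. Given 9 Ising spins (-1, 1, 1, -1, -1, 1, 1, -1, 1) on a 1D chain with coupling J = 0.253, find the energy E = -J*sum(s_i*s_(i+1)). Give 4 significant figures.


Step 1: Nearest-neighbor products: -1, 1, -1, 1, -1, 1, -1, -1
Step 2: Sum of products = -2
Step 3: E = -0.253 * -2 = 0.506

0.506


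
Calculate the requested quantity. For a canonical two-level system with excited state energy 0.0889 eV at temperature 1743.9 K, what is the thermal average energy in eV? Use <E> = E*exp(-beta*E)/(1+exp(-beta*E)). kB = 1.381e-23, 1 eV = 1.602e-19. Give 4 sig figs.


Step 1: beta*E = 0.0889*1.602e-19/(1.381e-23*1743.9) = 0.5914
Step 2: exp(-beta*E) = 0.5536
Step 3: <E> = 0.0889*0.5536/(1+0.5536) = 0.03168 eV

0.03168


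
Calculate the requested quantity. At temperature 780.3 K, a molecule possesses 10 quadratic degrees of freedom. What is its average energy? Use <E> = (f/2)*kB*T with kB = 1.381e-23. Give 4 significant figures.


Step 1: f/2 = 10/2 = 5
Step 2: kB*T = 1.381e-23 * 780.3 = 1.078e-20
Step 3: <E> = 5 * 1.078e-20 = 5.388e-20 J

5.388e-20


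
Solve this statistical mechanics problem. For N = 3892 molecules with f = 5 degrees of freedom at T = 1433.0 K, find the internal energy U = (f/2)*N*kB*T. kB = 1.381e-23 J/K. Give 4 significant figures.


Step 1: f/2 = 5/2 = 2.5
Step 2: N*kB*T = 3892*1.381e-23*1433.0 = 7.702e-17
Step 3: U = 2.5 * 7.702e-17 = 1.926e-16 J

1.926e-16


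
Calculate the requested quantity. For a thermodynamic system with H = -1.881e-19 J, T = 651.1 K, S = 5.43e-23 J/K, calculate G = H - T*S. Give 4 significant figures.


Step 1: T*S = 651.1 * 5.43e-23 = 3.535e-20 J
Step 2: G = H - T*S = -1.881e-19 - 3.535e-20
Step 3: G = -2.235e-19 J

-2.235e-19


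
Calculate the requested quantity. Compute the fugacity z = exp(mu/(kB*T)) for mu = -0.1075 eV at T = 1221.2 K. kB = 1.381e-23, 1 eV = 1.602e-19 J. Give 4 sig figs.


Step 1: Convert mu to Joules: -0.1075*1.602e-19 = -1.722e-20 J
Step 2: kB*T = 1.381e-23*1221.2 = 1.686e-20 J
Step 3: mu/(kB*T) = -1.021
Step 4: z = exp(-1.021) = 0.3602

0.3602


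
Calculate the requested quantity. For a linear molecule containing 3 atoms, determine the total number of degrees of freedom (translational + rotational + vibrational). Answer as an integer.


Step 1: Translational DOF = 3
Step 2: Rotational DOF (linear) = 2
Step 3: Vibrational DOF = 3*3 - 5 = 4
Step 4: Total = 3 + 2 + 4 = 9

9


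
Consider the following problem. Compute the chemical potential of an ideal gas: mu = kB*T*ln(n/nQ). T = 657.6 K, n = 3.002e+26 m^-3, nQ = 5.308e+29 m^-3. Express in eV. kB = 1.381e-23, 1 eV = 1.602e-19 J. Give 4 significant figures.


Step 1: n/nQ = 3.002e+26/5.308e+29 = 0.0005656
Step 2: ln(n/nQ) = -7.478
Step 3: mu = kB*T*ln(n/nQ) = 9.081e-21*-7.478 = -6.791e-20 J
Step 4: Convert to eV: -6.791e-20/1.602e-19 = -0.4239 eV

-0.4239


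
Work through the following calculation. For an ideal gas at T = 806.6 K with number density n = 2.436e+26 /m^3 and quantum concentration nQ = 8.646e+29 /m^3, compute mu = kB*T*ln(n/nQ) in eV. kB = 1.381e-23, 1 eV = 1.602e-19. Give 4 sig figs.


Step 1: n/nQ = 2.436e+26/8.646e+29 = 0.0002817
Step 2: ln(n/nQ) = -8.174
Step 3: mu = kB*T*ln(n/nQ) = 1.114e-20*-8.174 = -9.106e-20 J
Step 4: Convert to eV: -9.106e-20/1.602e-19 = -0.5684 eV

-0.5684


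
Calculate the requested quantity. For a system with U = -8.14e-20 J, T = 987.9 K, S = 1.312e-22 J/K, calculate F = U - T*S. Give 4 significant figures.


Step 1: T*S = 987.9 * 1.312e-22 = 1.296e-19 J
Step 2: F = U - T*S = -8.14e-20 - 1.296e-19
Step 3: F = -2.11e-19 J

-2.11e-19


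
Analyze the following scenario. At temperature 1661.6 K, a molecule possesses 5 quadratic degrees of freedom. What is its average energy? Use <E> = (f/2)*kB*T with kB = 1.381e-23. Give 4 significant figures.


Step 1: f/2 = 5/2 = 2.5
Step 2: kB*T = 1.381e-23 * 1661.6 = 2.295e-20
Step 3: <E> = 2.5 * 2.295e-20 = 5.737e-20 J

5.737e-20


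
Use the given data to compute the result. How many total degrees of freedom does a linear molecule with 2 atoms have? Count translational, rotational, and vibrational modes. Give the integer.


Step 1: Translational DOF = 3
Step 2: Rotational DOF (linear) = 2
Step 3: Vibrational DOF = 3*2 - 5 = 1
Step 4: Total = 3 + 2 + 1 = 6

6


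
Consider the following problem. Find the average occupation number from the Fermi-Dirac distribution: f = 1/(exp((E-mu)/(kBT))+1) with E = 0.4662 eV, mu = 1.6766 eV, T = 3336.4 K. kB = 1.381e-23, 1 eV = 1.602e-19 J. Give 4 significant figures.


Step 1: (E - mu) = 0.4662 - 1.6766 = -1.21 eV
Step 2: Convert: (E-mu)*eV = -1.939e-19 J
Step 3: x = (E-mu)*eV/(kB*T) = -4.208
Step 4: f = 1/(exp(-4.208)+1) = 0.9853

0.9853


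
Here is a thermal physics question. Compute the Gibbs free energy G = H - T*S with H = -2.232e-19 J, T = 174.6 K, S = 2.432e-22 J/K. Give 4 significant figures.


Step 1: T*S = 174.6 * 2.432e-22 = 4.246e-20 J
Step 2: G = H - T*S = -2.232e-19 - 4.246e-20
Step 3: G = -2.657e-19 J

-2.657e-19


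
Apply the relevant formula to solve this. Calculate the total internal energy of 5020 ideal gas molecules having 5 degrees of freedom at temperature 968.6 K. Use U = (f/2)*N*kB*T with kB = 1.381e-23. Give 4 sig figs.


Step 1: f/2 = 5/2 = 2.5
Step 2: N*kB*T = 5020*1.381e-23*968.6 = 6.715e-17
Step 3: U = 2.5 * 6.715e-17 = 1.679e-16 J

1.679e-16


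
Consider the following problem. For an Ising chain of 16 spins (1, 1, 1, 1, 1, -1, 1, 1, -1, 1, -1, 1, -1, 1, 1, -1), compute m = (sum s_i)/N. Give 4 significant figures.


Step 1: Count up spins (+1): 11, down spins (-1): 5
Step 2: Total magnetization M = 11 - 5 = 6
Step 3: m = M/N = 6/16 = 0.375

0.375


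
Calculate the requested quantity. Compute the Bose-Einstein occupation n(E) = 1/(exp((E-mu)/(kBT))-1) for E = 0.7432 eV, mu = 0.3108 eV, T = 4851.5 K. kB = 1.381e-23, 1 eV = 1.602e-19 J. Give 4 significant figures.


Step 1: (E - mu) = 0.4324 eV
Step 2: x = (E-mu)*eV/(kB*T) = 0.4324*1.602e-19/(1.381e-23*4851.5) = 1.034
Step 3: exp(x) = 2.812
Step 4: n = 1/(exp(x)-1) = 0.5519

0.5519


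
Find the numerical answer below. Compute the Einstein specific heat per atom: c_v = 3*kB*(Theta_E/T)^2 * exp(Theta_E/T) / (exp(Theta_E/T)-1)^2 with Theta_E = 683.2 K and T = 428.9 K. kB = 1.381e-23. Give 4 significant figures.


Step 1: x = Theta_E/T = 683.2/428.9 = 1.593
Step 2: x^2 = 2.537
Step 3: exp(x) = 4.918
Step 4: c_v = 3*1.381e-23*2.537*4.918/(4.918-1)^2 = 3.368e-23

3.368e-23


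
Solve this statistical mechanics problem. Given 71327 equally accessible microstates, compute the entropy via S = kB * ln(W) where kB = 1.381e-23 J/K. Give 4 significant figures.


Step 1: ln(W) = ln(71327) = 11.18
Step 2: S = kB * ln(W) = 1.381e-23 * 11.18
Step 3: S = 1.543e-22 J/K

1.543e-22


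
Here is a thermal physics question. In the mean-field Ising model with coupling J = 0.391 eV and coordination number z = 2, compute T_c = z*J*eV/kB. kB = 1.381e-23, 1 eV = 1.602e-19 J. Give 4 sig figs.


Step 1: z*J = 2*0.391 = 0.782 eV
Step 2: Convert to Joules: 0.782*1.602e-19 = 1.253e-19 J
Step 3: T_c = 1.253e-19 / 1.381e-23 = 9071 K

9071


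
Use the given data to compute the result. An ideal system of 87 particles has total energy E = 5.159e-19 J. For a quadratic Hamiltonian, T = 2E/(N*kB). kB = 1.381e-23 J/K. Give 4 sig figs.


Step 1: Numerator = 2*E = 2*5.159e-19 = 1.032e-18 J
Step 2: Denominator = N*kB = 87*1.381e-23 = 1.201e-21
Step 3: T = 1.032e-18 / 1.201e-21 = 858.8 K

858.8


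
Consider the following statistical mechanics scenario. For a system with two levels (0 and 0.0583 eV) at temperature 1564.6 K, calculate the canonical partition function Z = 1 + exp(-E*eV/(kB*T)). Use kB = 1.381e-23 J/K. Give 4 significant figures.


Step 1: Compute beta*E = E*eV/(kB*T) = 0.0583*1.602e-19/(1.381e-23*1564.6) = 0.4322
Step 2: exp(-beta*E) = exp(-0.4322) = 0.649
Step 3: Z = 1 + 0.649 = 1.649

1.649


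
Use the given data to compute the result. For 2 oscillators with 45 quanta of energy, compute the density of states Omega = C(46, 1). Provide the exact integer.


Step 1: Use binomial coefficient C(46, 1)
Step 2: Numerator = 46! / 45!
Step 3: Denominator = 1!
Step 4: Omega = 46

46


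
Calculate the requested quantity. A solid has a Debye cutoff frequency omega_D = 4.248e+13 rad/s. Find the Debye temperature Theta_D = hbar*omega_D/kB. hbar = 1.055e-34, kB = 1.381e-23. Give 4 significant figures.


Step 1: hbar*omega_D = 1.055e-34 * 4.248e+13 = 4.482e-21 J
Step 2: Theta_D = 4.482e-21 / 1.381e-23
Step 3: Theta_D = 324.5 K

324.5


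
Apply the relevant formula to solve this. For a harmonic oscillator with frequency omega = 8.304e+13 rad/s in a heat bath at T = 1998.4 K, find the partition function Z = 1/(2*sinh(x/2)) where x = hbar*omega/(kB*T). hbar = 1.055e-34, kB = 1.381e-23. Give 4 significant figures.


Step 1: Compute x = hbar*omega/(kB*T) = 1.055e-34*8.304e+13/(1.381e-23*1998.4) = 0.3174
Step 2: x/2 = 0.1587
Step 3: sinh(x/2) = 0.1594
Step 4: Z = 1/(2*0.1594) = 3.137

3.137


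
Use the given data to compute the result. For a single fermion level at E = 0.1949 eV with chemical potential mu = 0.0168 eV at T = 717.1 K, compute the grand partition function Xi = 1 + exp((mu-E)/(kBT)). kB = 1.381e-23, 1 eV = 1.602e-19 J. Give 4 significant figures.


Step 1: (mu - E) = 0.0168 - 0.1949 = -0.1781 eV
Step 2: x = (mu-E)*eV/(kB*T) = -0.1781*1.602e-19/(1.381e-23*717.1) = -2.881
Step 3: exp(x) = 0.05608
Step 4: Xi = 1 + 0.05608 = 1.056

1.056


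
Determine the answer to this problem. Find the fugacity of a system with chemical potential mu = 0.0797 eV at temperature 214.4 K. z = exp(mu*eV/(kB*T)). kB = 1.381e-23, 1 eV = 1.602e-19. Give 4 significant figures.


Step 1: Convert mu to Joules: 0.0797*1.602e-19 = 1.277e-20 J
Step 2: kB*T = 1.381e-23*214.4 = 2.961e-21 J
Step 3: mu/(kB*T) = 4.312
Step 4: z = exp(4.312) = 74.61

74.61


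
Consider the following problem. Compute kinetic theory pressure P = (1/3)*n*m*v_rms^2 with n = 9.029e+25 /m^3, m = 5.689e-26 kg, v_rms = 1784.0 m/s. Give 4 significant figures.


Step 1: v_rms^2 = 1784.0^2 = 3.183e+06
Step 2: n*m = 9.029e+25*5.689e-26 = 5.137
Step 3: P = (1/3)*5.137*3.183e+06 = 5.449e+06 Pa

5.449e+06


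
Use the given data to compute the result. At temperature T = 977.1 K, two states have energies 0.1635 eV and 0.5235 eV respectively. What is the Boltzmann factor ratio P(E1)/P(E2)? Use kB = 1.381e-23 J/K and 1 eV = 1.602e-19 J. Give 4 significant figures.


Step 1: Compute energy difference dE = E1 - E2 = 0.1635 - 0.5235 = -0.36 eV
Step 2: Convert to Joules: dE_J = -0.36 * 1.602e-19 = -5.767e-20 J
Step 3: Compute exponent = -dE_J / (kB * T) = -(-5.767e-20) / (1.381e-23 * 977.1) = 4.274
Step 4: P(E1)/P(E2) = exp(4.274) = 71.81

71.81


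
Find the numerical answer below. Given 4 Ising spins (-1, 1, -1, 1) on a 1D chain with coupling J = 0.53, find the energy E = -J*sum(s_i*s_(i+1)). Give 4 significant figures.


Step 1: Nearest-neighbor products: -1, -1, -1
Step 2: Sum of products = -3
Step 3: E = -0.53 * -3 = 1.59

1.59


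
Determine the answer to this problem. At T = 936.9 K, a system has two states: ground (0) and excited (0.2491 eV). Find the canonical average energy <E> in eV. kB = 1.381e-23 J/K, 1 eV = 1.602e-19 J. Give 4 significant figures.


Step 1: beta*E = 0.2491*1.602e-19/(1.381e-23*936.9) = 3.084
Step 2: exp(-beta*E) = 0.04576
Step 3: <E> = 0.2491*0.04576/(1+0.04576) = 0.0109 eV

0.0109


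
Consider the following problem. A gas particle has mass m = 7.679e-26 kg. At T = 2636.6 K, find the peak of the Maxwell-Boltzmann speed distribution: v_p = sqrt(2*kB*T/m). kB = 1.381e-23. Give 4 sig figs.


Step 1: Numerator = 2*kB*T = 2*1.381e-23*2636.6 = 7.282e-20
Step 2: Ratio = 7.282e-20 / 7.679e-26 = 9.483e+05
Step 3: v_p = sqrt(9.483e+05) = 973.8 m/s

973.8


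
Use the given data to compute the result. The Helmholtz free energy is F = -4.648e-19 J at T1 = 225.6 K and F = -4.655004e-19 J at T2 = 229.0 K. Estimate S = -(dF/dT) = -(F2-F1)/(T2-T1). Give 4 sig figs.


Step 1: dF = F2 - F1 = -4.655004e-19 - (-4.648e-19) = -7.004e-22 J
Step 2: dT = T2 - T1 = 229.0 - 225.6 = 3.4 K
Step 3: S = -dF/dT = -(-7.004e-22)/3.4 = 2.06e-22 J/K

2.06e-22


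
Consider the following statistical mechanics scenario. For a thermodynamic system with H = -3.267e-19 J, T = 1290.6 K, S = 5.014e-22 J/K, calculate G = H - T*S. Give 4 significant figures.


Step 1: T*S = 1290.6 * 5.014e-22 = 6.471e-19 J
Step 2: G = H - T*S = -3.267e-19 - 6.471e-19
Step 3: G = -9.738e-19 J

-9.738e-19


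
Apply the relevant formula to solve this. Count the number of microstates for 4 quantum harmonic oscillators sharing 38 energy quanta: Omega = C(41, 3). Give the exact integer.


Step 1: Use binomial coefficient C(41, 3)
Step 2: Numerator = 41! / 38!
Step 3: Denominator = 3!
Step 4: Omega = 10660

10660


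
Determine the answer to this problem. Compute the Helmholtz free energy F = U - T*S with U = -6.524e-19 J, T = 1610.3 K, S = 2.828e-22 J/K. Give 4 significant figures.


Step 1: T*S = 1610.3 * 2.828e-22 = 4.554e-19 J
Step 2: F = U - T*S = -6.524e-19 - 4.554e-19
Step 3: F = -1.108e-18 J

-1.108e-18


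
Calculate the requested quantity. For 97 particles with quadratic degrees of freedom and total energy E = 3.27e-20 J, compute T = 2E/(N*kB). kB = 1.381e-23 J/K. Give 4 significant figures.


Step 1: Numerator = 2*E = 2*3.27e-20 = 6.54e-20 J
Step 2: Denominator = N*kB = 97*1.381e-23 = 1.34e-21
Step 3: T = 6.54e-20 / 1.34e-21 = 48.82 K

48.82


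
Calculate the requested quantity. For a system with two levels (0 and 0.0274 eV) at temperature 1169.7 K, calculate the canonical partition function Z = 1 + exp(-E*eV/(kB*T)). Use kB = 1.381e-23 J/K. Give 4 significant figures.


Step 1: Compute beta*E = E*eV/(kB*T) = 0.0274*1.602e-19/(1.381e-23*1169.7) = 0.2717
Step 2: exp(-beta*E) = exp(-0.2717) = 0.7621
Step 3: Z = 1 + 0.7621 = 1.762

1.762


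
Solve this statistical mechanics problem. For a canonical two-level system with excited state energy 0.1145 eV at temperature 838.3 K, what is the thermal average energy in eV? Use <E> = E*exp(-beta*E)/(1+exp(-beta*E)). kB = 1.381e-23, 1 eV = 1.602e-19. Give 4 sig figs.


Step 1: beta*E = 0.1145*1.602e-19/(1.381e-23*838.3) = 1.584
Step 2: exp(-beta*E) = 0.2051
Step 3: <E> = 0.1145*0.2051/(1+0.2051) = 0.01948 eV

0.01948


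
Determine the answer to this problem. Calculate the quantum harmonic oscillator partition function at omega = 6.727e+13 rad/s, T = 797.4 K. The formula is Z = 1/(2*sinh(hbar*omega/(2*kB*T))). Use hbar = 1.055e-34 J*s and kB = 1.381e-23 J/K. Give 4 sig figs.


Step 1: Compute x = hbar*omega/(kB*T) = 1.055e-34*6.727e+13/(1.381e-23*797.4) = 0.6445
Step 2: x/2 = 0.3222
Step 3: sinh(x/2) = 0.3278
Step 4: Z = 1/(2*0.3278) = 1.525

1.525


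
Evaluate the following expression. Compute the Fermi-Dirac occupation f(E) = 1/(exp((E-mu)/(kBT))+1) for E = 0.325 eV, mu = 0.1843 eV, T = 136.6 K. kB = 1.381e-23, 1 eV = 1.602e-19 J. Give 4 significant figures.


Step 1: (E - mu) = 0.325 - 0.1843 = 0.1407 eV
Step 2: Convert: (E-mu)*eV = 2.254e-20 J
Step 3: x = (E-mu)*eV/(kB*T) = 11.95
Step 4: f = 1/(exp(11.95)+1) = 6.469e-06

6.469e-06


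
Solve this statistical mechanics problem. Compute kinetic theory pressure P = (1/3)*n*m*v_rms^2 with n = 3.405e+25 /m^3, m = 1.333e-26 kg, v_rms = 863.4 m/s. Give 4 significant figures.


Step 1: v_rms^2 = 863.4^2 = 7.455e+05
Step 2: n*m = 3.405e+25*1.333e-26 = 0.4539
Step 3: P = (1/3)*0.4539*7.455e+05 = 1.128e+05 Pa

1.128e+05


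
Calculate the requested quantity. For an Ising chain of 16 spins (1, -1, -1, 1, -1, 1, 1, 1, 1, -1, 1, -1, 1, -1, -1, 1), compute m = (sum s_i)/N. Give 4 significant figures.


Step 1: Count up spins (+1): 9, down spins (-1): 7
Step 2: Total magnetization M = 9 - 7 = 2
Step 3: m = M/N = 2/16 = 0.125

0.125


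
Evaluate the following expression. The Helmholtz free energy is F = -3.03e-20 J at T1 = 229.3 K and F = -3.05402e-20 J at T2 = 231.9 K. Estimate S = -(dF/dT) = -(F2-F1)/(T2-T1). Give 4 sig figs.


Step 1: dF = F2 - F1 = -3.05402e-20 - (-3.03e-20) = -2.402e-22 J
Step 2: dT = T2 - T1 = 231.9 - 229.3 = 2.6 K
Step 3: S = -dF/dT = -(-2.402e-22)/2.6 = 9.238e-23 J/K

9.238e-23


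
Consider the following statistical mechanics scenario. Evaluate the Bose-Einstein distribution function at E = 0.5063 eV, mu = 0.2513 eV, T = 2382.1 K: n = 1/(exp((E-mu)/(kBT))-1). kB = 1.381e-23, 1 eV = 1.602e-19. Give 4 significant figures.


Step 1: (E - mu) = 0.255 eV
Step 2: x = (E-mu)*eV/(kB*T) = 0.255*1.602e-19/(1.381e-23*2382.1) = 1.242
Step 3: exp(x) = 3.462
Step 4: n = 1/(exp(x)-1) = 0.4062

0.4062


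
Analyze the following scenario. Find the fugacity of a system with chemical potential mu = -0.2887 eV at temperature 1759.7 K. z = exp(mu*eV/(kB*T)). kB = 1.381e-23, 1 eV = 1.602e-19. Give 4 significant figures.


Step 1: Convert mu to Joules: -0.2887*1.602e-19 = -4.625e-20 J
Step 2: kB*T = 1.381e-23*1759.7 = 2.43e-20 J
Step 3: mu/(kB*T) = -1.903
Step 4: z = exp(-1.903) = 0.1491

0.1491


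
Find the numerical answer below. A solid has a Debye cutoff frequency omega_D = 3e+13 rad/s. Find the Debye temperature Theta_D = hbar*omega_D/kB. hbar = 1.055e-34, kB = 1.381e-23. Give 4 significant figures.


Step 1: hbar*omega_D = 1.055e-34 * 3e+13 = 3.165e-21 J
Step 2: Theta_D = 3.165e-21 / 1.381e-23
Step 3: Theta_D = 229.2 K

229.2


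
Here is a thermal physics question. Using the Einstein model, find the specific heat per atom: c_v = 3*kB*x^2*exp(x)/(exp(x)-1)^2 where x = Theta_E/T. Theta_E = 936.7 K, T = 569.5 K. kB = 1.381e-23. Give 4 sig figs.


Step 1: x = Theta_E/T = 936.7/569.5 = 1.645
Step 2: x^2 = 2.705
Step 3: exp(x) = 5.18
Step 4: c_v = 3*1.381e-23*2.705*5.18/(5.18-1)^2 = 3.323e-23

3.323e-23


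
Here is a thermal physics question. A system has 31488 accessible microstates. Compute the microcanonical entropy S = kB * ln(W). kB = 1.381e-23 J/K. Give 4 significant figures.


Step 1: ln(W) = ln(31488) = 10.36
Step 2: S = kB * ln(W) = 1.381e-23 * 10.36
Step 3: S = 1.43e-22 J/K

1.43e-22


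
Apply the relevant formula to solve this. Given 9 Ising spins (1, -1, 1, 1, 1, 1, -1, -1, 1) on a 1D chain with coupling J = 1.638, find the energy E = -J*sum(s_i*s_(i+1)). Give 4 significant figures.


Step 1: Nearest-neighbor products: -1, -1, 1, 1, 1, -1, 1, -1
Step 2: Sum of products = 0
Step 3: E = -1.638 * 0 = 0

0


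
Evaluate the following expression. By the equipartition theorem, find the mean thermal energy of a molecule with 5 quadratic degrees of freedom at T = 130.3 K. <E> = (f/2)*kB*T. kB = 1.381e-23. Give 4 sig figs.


Step 1: f/2 = 5/2 = 2.5
Step 2: kB*T = 1.381e-23 * 130.3 = 1.799e-21
Step 3: <E> = 2.5 * 1.799e-21 = 4.499e-21 J

4.499e-21


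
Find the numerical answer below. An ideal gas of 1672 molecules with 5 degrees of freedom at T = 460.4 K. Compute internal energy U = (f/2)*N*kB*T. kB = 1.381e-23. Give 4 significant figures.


Step 1: f/2 = 5/2 = 2.5
Step 2: N*kB*T = 1672*1.381e-23*460.4 = 1.063e-17
Step 3: U = 2.5 * 1.063e-17 = 2.658e-17 J

2.658e-17


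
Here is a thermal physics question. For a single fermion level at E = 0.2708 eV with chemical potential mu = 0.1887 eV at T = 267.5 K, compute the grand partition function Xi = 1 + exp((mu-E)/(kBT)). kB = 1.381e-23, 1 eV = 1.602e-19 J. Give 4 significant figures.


Step 1: (mu - E) = 0.1887 - 0.2708 = -0.0821 eV
Step 2: x = (mu-E)*eV/(kB*T) = -0.0821*1.602e-19/(1.381e-23*267.5) = -3.56
Step 3: exp(x) = 0.02843
Step 4: Xi = 1 + 0.02843 = 1.028

1.028
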